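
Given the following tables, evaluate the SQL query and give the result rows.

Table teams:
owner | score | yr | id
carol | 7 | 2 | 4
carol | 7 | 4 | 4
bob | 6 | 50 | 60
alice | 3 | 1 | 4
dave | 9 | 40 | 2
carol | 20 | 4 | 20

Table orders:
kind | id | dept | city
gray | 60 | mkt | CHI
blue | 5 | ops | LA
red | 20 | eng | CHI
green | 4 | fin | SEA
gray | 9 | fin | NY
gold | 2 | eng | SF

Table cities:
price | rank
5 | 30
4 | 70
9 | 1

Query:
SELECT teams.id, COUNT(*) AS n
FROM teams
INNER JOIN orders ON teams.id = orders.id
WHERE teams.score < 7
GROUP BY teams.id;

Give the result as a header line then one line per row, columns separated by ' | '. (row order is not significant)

After JOIN orders (6 rows):
teams.owner | teams.score | teams.yr | teams.id | orders.kind | orders.id | orders.dept | orders.city
carol | 7 | 2 | 4 | green | 4 | fin | SEA
carol | 7 | 4 | 4 | green | 4 | fin | SEA
bob | 6 | 50 | 60 | gray | 60 | mkt | CHI
alice | 3 | 1 | 4 | green | 4 | fin | SEA
dave | 9 | 40 | 2 | gold | 2 | eng | SF
carol | 20 | 4 | 20 | red | 20 | eng | CHI
After WHERE (2 rows):
teams.owner | teams.score | teams.yr | teams.id | orders.kind | orders.id | orders.dept | orders.city
bob | 6 | 50 | 60 | gray | 60 | mkt | CHI
alice | 3 | 1 | 4 | green | 4 | fin | SEA
After GROUP BY (2 rows):
teams.id | n
60 | 1
4 | 1

== RESULT ==
teams.id | n
60 | 1
4 | 1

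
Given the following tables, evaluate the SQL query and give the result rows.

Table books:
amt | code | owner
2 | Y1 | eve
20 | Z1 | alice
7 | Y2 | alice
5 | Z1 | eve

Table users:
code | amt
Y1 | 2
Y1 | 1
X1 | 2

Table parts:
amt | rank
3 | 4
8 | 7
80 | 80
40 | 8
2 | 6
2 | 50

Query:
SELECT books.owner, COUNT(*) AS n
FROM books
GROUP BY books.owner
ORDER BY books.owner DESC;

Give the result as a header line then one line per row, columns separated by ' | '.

After GROUP BY (2 rows):
books.owner | n
eve | 2
alice | 2
After ORDER BY (2 rows):
books.owner | n
eve | 2
alice | 2

== RESULT ==
books.owner | n
eve | 2
alice | 2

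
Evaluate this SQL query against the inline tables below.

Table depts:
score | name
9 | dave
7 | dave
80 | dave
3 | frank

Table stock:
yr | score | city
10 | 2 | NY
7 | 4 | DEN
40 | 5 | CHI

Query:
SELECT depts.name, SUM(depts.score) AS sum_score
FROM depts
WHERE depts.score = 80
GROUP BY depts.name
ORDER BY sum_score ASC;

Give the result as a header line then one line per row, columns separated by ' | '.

After WHERE (1 rows):
depts.score | depts.name
80 | dave
After GROUP BY (1 rows):
depts.name | sum_score
dave | 80
After ORDER BY (1 rows):
depts.name | sum_score
dave | 80

== RESULT ==
depts.name | sum_score
dave | 80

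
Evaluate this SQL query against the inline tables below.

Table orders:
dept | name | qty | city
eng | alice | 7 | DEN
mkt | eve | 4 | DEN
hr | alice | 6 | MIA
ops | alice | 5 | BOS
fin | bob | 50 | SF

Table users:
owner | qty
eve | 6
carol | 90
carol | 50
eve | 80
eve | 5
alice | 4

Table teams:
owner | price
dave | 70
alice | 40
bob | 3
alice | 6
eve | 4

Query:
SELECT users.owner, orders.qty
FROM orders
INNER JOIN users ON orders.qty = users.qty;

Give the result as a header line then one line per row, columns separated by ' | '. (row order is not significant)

== RESULT ==
users.owner | orders.qty
alice | 4
eve | 6
eve | 5
carol | 50

Derivation:
After JOIN users (4 rows):
orders.dept | orders.name | orders.qty | orders.city | users.owner | users.qty
mkt | eve | 4 | DEN | alice | 4
hr | alice | 6 | MIA | eve | 6
ops | alice | 5 | BOS | eve | 5
fin | bob | 50 | SF | carol | 50
After SELECT (4 rows):
users.owner | orders.qty
alice | 4
eve | 6
eve | 5
carol | 50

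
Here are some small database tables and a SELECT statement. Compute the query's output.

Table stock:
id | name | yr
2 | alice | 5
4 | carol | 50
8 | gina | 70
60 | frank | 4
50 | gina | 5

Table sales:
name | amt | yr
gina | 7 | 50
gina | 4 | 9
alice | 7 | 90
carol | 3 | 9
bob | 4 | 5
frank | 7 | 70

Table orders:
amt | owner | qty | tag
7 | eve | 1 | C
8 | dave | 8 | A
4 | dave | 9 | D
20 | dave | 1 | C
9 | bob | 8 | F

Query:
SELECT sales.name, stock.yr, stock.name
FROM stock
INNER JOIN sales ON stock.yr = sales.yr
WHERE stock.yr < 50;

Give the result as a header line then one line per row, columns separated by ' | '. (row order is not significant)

== RESULT ==
sales.name | stock.yr | stock.name
bob | 5 | alice
bob | 5 | gina

Derivation:
After JOIN sales (4 rows):
stock.id | stock.name | stock.yr | sales.name | sales.amt | sales.yr
2 | alice | 5 | bob | 4 | 5
4 | carol | 50 | gina | 7 | 50
8 | gina | 70 | frank | 7 | 70
50 | gina | 5 | bob | 4 | 5
After WHERE (2 rows):
stock.id | stock.name | stock.yr | sales.name | sales.amt | sales.yr
2 | alice | 5 | bob | 4 | 5
50 | gina | 5 | bob | 4 | 5
After SELECT (2 rows):
sales.name | stock.yr | stock.name
bob | 5 | alice
bob | 5 | gina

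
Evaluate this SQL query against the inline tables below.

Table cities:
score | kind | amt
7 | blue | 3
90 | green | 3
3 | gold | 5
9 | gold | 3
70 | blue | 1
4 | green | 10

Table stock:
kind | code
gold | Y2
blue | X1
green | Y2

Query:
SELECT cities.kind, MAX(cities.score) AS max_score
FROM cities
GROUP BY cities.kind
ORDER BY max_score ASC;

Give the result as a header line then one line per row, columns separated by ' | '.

== RESULT ==
cities.kind | max_score
gold | 9
blue | 70
green | 90

Derivation:
After GROUP BY (3 rows):
cities.kind | max_score
blue | 70
green | 90
gold | 9
After ORDER BY (3 rows):
cities.kind | max_score
gold | 9
blue | 70
green | 90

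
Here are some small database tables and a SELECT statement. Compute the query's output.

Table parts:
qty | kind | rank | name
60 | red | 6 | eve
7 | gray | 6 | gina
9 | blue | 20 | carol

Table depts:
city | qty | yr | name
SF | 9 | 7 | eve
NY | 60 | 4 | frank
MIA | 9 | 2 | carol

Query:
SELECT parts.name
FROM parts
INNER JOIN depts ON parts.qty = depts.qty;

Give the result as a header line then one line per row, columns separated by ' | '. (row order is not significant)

After JOIN depts (3 rows):
parts.qty | parts.kind | parts.rank | parts.name | depts.city | depts.qty | depts.yr | depts.name
60 | red | 6 | eve | NY | 60 | 4 | frank
9 | blue | 20 | carol | SF | 9 | 7 | eve
9 | blue | 20 | carol | MIA | 9 | 2 | carol
After SELECT (3 rows):
parts.name
eve
carol
carol

== RESULT ==
parts.name
eve
carol
carol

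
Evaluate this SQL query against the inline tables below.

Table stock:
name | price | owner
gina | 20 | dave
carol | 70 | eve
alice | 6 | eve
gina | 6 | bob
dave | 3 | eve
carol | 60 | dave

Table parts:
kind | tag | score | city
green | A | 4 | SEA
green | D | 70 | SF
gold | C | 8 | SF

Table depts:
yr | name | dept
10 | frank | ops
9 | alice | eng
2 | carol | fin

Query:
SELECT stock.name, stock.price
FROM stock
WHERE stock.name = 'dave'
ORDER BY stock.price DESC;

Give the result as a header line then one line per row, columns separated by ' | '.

== RESULT ==
stock.name | stock.price
dave | 3

Derivation:
After WHERE (1 rows):
stock.name | stock.price | stock.owner
dave | 3 | eve
After SELECT (1 rows):
stock.name | stock.price
dave | 3
After ORDER BY (1 rows):
stock.name | stock.price
dave | 3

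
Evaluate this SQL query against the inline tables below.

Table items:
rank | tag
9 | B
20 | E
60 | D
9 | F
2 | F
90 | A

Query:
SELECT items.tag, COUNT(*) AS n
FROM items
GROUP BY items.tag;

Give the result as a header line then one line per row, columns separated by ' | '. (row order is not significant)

== RESULT ==
items.tag | n
B | 1
E | 1
D | 1
F | 2
A | 1

Derivation:
After GROUP BY (5 rows):
items.tag | n
B | 1
E | 1
D | 1
F | 2
A | 1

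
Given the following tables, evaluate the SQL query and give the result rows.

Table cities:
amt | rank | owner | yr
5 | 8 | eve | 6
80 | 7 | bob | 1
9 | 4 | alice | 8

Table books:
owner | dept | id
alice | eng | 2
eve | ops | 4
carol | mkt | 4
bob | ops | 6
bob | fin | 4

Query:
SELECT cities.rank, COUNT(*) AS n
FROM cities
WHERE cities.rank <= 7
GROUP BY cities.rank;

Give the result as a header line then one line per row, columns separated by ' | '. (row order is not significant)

== RESULT ==
cities.rank | n
7 | 1
4 | 1

Derivation:
After WHERE (2 rows):
cities.amt | cities.rank | cities.owner | cities.yr
80 | 7 | bob | 1
9 | 4 | alice | 8
After GROUP BY (2 rows):
cities.rank | n
7 | 1
4 | 1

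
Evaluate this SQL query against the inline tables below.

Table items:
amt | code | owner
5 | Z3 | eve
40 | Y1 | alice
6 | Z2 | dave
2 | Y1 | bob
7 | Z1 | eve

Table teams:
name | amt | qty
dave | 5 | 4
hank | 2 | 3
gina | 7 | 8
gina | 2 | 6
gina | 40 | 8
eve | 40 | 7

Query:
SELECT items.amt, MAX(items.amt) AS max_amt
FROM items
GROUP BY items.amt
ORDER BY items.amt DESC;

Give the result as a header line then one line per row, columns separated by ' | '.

After GROUP BY (5 rows):
items.amt | max_amt
5 | 5
40 | 40
6 | 6
2 | 2
7 | 7
After ORDER BY (5 rows):
items.amt | max_amt
40 | 40
7 | 7
6 | 6
5 | 5
2 | 2

== RESULT ==
items.amt | max_amt
40 | 40
7 | 7
6 | 6
5 | 5
2 | 2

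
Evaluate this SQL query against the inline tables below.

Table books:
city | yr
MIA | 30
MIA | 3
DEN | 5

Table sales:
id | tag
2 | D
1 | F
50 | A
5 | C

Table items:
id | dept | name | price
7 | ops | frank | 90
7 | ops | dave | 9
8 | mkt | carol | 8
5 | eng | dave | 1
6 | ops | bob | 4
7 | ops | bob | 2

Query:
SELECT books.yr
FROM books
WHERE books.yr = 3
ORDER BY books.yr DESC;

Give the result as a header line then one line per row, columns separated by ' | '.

== RESULT ==
books.yr
3

Derivation:
After WHERE (1 rows):
books.city | books.yr
MIA | 3
After SELECT (1 rows):
books.yr
3
After ORDER BY (1 rows):
books.yr
3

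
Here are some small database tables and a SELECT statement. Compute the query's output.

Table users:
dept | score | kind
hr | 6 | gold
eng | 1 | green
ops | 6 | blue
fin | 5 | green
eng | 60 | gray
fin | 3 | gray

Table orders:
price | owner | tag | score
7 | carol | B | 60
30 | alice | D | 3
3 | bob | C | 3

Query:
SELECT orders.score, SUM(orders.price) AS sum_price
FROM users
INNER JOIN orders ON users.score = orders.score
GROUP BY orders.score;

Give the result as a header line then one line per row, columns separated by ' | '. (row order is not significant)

After JOIN orders (3 rows):
users.dept | users.score | users.kind | orders.price | orders.owner | orders.tag | orders.score
eng | 60 | gray | 7 | carol | B | 60
fin | 3 | gray | 30 | alice | D | 3
fin | 3 | gray | 3 | bob | C | 3
After GROUP BY (2 rows):
orders.score | sum_price
60 | 7
3 | 33

== RESULT ==
orders.score | sum_price
60 | 7
3 | 33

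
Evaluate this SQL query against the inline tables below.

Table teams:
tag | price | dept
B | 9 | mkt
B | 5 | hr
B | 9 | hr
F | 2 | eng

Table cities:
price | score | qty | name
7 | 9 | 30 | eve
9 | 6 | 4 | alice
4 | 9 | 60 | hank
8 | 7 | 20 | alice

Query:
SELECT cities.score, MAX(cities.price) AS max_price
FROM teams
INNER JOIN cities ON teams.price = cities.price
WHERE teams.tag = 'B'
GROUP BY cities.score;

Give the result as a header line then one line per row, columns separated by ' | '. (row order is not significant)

== RESULT ==
cities.score | max_price
6 | 9

Derivation:
After JOIN cities (2 rows):
teams.tag | teams.price | teams.dept | cities.price | cities.score | cities.qty | cities.name
B | 9 | mkt | 9 | 6 | 4 | alice
B | 9 | hr | 9 | 6 | 4 | alice
After WHERE (2 rows):
teams.tag | teams.price | teams.dept | cities.price | cities.score | cities.qty | cities.name
B | 9 | mkt | 9 | 6 | 4 | alice
B | 9 | hr | 9 | 6 | 4 | alice
After GROUP BY (1 rows):
cities.score | max_price
6 | 9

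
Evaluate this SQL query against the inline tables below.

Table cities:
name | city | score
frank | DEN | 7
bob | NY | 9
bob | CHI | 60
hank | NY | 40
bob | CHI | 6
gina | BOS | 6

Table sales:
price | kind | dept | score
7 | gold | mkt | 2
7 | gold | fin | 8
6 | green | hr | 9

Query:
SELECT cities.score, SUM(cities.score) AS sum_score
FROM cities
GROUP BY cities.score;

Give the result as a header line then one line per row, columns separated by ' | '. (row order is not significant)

After GROUP BY (5 rows):
cities.score | sum_score
7 | 7
9 | 9
60 | 60
40 | 40
6 | 12

== RESULT ==
cities.score | sum_score
7 | 7
9 | 9
60 | 60
40 | 40
6 | 12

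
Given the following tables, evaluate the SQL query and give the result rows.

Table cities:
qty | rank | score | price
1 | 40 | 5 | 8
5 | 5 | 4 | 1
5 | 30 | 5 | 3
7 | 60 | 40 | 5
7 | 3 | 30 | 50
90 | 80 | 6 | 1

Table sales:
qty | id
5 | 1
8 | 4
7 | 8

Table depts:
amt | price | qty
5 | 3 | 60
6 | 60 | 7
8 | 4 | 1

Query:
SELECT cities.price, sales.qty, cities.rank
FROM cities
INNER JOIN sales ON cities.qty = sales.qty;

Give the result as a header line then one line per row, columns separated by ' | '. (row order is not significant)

== RESULT ==
cities.price | sales.qty | cities.rank
1 | 5 | 5
3 | 5 | 30
5 | 7 | 60
50 | 7 | 3

Derivation:
After JOIN sales (4 rows):
cities.qty | cities.rank | cities.score | cities.price | sales.qty | sales.id
5 | 5 | 4 | 1 | 5 | 1
5 | 30 | 5 | 3 | 5 | 1
7 | 60 | 40 | 5 | 7 | 8
7 | 3 | 30 | 50 | 7 | 8
After SELECT (4 rows):
cities.price | sales.qty | cities.rank
1 | 5 | 5
3 | 5 | 30
5 | 7 | 60
50 | 7 | 3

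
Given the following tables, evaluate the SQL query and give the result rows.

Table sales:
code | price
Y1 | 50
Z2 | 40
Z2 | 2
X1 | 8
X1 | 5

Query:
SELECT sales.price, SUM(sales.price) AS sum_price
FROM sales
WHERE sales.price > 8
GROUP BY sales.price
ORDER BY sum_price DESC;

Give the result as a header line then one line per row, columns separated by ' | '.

== RESULT ==
sales.price | sum_price
50 | 50
40 | 40

Derivation:
After WHERE (2 rows):
sales.code | sales.price
Y1 | 50
Z2 | 40
After GROUP BY (2 rows):
sales.price | sum_price
50 | 50
40 | 40
After ORDER BY (2 rows):
sales.price | sum_price
50 | 50
40 | 40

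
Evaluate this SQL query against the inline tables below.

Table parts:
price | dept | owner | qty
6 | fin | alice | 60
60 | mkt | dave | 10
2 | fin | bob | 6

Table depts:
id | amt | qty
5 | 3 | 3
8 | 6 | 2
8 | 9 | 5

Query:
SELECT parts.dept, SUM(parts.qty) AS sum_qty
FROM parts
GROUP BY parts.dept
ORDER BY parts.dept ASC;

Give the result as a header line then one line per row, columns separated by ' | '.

== RESULT ==
parts.dept | sum_qty
fin | 66
mkt | 10

Derivation:
After GROUP BY (2 rows):
parts.dept | sum_qty
fin | 66
mkt | 10
After ORDER BY (2 rows):
parts.dept | sum_qty
fin | 66
mkt | 10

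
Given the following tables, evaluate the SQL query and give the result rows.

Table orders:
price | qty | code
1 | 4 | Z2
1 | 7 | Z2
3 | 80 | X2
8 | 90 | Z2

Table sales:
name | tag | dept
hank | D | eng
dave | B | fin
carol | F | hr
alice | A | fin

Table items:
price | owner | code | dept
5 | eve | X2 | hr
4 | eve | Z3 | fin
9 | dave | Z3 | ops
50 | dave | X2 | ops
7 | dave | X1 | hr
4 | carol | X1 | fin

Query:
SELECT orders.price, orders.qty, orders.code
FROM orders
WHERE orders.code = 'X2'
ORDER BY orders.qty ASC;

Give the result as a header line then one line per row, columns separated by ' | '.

After WHERE (1 rows):
orders.price | orders.qty | orders.code
3 | 80 | X2
After SELECT (1 rows):
orders.price | orders.qty | orders.code
3 | 80 | X2
After ORDER BY (1 rows):
orders.price | orders.qty | orders.code
3 | 80 | X2

== RESULT ==
orders.price | orders.qty | orders.code
3 | 80 | X2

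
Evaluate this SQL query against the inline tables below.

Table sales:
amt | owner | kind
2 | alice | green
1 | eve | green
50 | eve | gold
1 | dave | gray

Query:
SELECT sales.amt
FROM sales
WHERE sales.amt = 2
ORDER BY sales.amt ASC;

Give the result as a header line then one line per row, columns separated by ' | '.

== RESULT ==
sales.amt
2

Derivation:
After WHERE (1 rows):
sales.amt | sales.owner | sales.kind
2 | alice | green
After SELECT (1 rows):
sales.amt
2
After ORDER BY (1 rows):
sales.amt
2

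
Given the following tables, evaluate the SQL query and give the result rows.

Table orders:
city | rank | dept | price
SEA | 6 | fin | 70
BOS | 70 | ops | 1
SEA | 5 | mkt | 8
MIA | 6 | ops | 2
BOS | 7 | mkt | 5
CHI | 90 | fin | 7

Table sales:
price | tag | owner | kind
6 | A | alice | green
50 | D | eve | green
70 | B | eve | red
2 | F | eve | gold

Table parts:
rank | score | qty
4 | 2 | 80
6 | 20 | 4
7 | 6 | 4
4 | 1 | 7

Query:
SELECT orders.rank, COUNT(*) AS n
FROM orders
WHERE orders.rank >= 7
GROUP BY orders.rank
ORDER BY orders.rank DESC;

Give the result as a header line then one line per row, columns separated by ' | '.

After WHERE (3 rows):
orders.city | orders.rank | orders.dept | orders.price
BOS | 70 | ops | 1
BOS | 7 | mkt | 5
CHI | 90 | fin | 7
After GROUP BY (3 rows):
orders.rank | n
70 | 1
7 | 1
90 | 1
After ORDER BY (3 rows):
orders.rank | n
90 | 1
70 | 1
7 | 1

== RESULT ==
orders.rank | n
90 | 1
70 | 1
7 | 1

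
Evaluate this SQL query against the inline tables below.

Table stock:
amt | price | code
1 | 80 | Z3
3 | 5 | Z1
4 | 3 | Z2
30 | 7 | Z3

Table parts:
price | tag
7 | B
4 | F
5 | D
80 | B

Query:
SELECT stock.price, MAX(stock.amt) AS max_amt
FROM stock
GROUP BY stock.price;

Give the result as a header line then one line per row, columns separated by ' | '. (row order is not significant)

After GROUP BY (4 rows):
stock.price | max_amt
80 | 1
5 | 3
3 | 4
7 | 30

== RESULT ==
stock.price | max_amt
80 | 1
5 | 3
3 | 4
7 | 30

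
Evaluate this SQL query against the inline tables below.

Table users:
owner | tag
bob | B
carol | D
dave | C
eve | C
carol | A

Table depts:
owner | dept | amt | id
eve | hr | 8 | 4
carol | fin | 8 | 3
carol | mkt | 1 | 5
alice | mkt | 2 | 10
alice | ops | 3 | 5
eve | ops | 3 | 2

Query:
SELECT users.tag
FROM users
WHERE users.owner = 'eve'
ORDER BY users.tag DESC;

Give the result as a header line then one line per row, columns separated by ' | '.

After WHERE (1 rows):
users.owner | users.tag
eve | C
After SELECT (1 rows):
users.tag
C
After ORDER BY (1 rows):
users.tag
C

== RESULT ==
users.tag
C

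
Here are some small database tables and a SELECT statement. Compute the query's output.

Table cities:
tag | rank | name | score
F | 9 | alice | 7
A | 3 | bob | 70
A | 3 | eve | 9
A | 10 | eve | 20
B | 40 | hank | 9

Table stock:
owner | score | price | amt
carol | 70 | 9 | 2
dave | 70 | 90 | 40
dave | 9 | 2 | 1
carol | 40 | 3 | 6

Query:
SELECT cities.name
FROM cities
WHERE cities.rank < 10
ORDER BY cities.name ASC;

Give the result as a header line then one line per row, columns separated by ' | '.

== RESULT ==
cities.name
alice
bob
eve

Derivation:
After WHERE (3 rows):
cities.tag | cities.rank | cities.name | cities.score
F | 9 | alice | 7
A | 3 | bob | 70
A | 3 | eve | 9
After SELECT (3 rows):
cities.name
alice
bob
eve
After ORDER BY (3 rows):
cities.name
alice
bob
eve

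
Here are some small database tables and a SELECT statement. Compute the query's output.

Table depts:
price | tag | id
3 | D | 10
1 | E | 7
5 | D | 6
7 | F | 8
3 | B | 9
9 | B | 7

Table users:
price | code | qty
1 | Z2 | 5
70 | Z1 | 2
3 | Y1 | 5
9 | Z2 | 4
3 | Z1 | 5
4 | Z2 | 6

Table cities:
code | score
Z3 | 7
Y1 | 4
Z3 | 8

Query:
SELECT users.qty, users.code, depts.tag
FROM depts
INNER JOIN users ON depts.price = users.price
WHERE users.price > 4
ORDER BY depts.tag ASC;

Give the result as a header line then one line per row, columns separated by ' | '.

After JOIN users (6 rows):
depts.price | depts.tag | depts.id | users.price | users.code | users.qty
3 | D | 10 | 3 | Y1 | 5
3 | D | 10 | 3 | Z1 | 5
1 | E | 7 | 1 | Z2 | 5
3 | B | 9 | 3 | Y1 | 5
3 | B | 9 | 3 | Z1 | 5
9 | B | 7 | 9 | Z2 | 4
After WHERE (1 rows):
depts.price | depts.tag | depts.id | users.price | users.code | users.qty
9 | B | 7 | 9 | Z2 | 4
After SELECT (1 rows):
users.qty | users.code | depts.tag
4 | Z2 | B
After ORDER BY (1 rows):
users.qty | users.code | depts.tag
4 | Z2 | B

== RESULT ==
users.qty | users.code | depts.tag
4 | Z2 | B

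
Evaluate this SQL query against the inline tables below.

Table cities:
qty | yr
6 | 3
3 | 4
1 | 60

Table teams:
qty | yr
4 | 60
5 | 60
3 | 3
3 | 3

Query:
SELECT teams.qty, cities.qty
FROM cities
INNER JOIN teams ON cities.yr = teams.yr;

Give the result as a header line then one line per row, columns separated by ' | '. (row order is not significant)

After JOIN teams (4 rows):
cities.qty | cities.yr | teams.qty | teams.yr
6 | 3 | 3 | 3
6 | 3 | 3 | 3
1 | 60 | 4 | 60
1 | 60 | 5 | 60
After SELECT (4 rows):
teams.qty | cities.qty
3 | 6
3 | 6
4 | 1
5 | 1

== RESULT ==
teams.qty | cities.qty
3 | 6
3 | 6
4 | 1
5 | 1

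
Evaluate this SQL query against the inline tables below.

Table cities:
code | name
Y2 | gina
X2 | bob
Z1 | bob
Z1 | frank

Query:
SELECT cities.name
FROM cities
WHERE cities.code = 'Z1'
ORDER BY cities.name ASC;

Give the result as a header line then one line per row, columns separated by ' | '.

== RESULT ==
cities.name
bob
frank

Derivation:
After WHERE (2 rows):
cities.code | cities.name
Z1 | bob
Z1 | frank
After SELECT (2 rows):
cities.name
bob
frank
After ORDER BY (2 rows):
cities.name
bob
frank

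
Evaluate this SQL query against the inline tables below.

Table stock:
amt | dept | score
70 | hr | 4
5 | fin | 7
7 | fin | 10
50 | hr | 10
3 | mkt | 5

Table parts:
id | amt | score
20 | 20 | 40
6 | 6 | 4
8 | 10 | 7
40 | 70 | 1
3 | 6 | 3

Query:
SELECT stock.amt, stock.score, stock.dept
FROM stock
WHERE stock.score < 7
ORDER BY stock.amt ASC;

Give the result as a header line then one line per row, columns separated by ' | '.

== RESULT ==
stock.amt | stock.score | stock.dept
3 | 5 | mkt
70 | 4 | hr

Derivation:
After WHERE (2 rows):
stock.amt | stock.dept | stock.score
70 | hr | 4
3 | mkt | 5
After SELECT (2 rows):
stock.amt | stock.score | stock.dept
70 | 4 | hr
3 | 5 | mkt
After ORDER BY (2 rows):
stock.amt | stock.score | stock.dept
3 | 5 | mkt
70 | 4 | hr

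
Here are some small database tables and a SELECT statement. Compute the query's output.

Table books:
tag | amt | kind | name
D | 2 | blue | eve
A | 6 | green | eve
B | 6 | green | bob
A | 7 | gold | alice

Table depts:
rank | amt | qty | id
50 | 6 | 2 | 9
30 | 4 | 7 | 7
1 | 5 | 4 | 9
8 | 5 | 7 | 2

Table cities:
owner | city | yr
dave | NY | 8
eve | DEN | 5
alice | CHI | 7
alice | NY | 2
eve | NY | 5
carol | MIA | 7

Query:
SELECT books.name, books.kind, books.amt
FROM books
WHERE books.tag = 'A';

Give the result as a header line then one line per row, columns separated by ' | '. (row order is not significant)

After WHERE (2 rows):
books.tag | books.amt | books.kind | books.name
A | 6 | green | eve
A | 7 | gold | alice
After SELECT (2 rows):
books.name | books.kind | books.amt
eve | green | 6
alice | gold | 7

== RESULT ==
books.name | books.kind | books.amt
eve | green | 6
alice | gold | 7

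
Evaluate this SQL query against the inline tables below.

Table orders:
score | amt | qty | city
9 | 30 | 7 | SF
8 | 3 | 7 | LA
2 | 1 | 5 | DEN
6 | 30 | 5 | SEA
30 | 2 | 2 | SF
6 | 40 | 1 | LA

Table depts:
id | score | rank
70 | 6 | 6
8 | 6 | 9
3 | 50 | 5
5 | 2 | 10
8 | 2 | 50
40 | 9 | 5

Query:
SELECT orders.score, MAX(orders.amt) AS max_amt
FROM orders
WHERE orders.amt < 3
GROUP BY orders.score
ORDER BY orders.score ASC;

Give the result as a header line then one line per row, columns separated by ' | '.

After WHERE (2 rows):
orders.score | orders.amt | orders.qty | orders.city
2 | 1 | 5 | DEN
30 | 2 | 2 | SF
After GROUP BY (2 rows):
orders.score | max_amt
2 | 1
30 | 2
After ORDER BY (2 rows):
orders.score | max_amt
2 | 1
30 | 2

== RESULT ==
orders.score | max_amt
2 | 1
30 | 2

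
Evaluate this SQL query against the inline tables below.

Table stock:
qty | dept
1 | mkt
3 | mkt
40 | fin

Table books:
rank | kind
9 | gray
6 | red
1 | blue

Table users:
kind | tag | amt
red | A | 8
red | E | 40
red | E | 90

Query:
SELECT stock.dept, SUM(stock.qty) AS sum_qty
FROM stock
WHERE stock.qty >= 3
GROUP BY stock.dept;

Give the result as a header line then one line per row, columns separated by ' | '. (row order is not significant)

== RESULT ==
stock.dept | sum_qty
mkt | 3
fin | 40

Derivation:
After WHERE (2 rows):
stock.qty | stock.dept
3 | mkt
40 | fin
After GROUP BY (2 rows):
stock.dept | sum_qty
mkt | 3
fin | 40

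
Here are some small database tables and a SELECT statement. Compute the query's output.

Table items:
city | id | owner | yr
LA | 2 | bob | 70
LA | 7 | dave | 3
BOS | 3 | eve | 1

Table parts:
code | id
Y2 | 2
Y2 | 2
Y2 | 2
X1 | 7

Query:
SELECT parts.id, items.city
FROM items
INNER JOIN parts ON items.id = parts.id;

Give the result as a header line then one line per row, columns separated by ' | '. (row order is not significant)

== RESULT ==
parts.id | items.city
2 | LA
2 | LA
2 | LA
7 | LA

Derivation:
After JOIN parts (4 rows):
items.city | items.id | items.owner | items.yr | parts.code | parts.id
LA | 2 | bob | 70 | Y2 | 2
LA | 2 | bob | 70 | Y2 | 2
LA | 2 | bob | 70 | Y2 | 2
LA | 7 | dave | 3 | X1 | 7
After SELECT (4 rows):
parts.id | items.city
2 | LA
2 | LA
2 | LA
7 | LA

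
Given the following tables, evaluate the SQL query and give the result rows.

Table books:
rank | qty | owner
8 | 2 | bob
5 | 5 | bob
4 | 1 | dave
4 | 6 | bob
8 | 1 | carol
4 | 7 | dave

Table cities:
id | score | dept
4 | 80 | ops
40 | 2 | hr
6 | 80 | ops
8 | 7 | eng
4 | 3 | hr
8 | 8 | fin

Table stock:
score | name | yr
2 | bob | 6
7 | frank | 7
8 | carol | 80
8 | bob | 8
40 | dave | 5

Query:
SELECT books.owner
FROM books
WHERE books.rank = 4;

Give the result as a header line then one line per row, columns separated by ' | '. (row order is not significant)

After WHERE (3 rows):
books.rank | books.qty | books.owner
4 | 1 | dave
4 | 6 | bob
4 | 7 | dave
After SELECT (3 rows):
books.owner
dave
bob
dave

== RESULT ==
books.owner
dave
bob
dave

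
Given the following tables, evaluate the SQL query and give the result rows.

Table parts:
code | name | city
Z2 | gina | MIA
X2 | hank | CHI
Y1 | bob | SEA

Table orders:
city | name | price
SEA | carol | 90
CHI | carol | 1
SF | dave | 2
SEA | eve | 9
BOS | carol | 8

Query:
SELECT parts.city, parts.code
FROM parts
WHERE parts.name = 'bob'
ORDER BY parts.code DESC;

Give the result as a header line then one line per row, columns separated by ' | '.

After WHERE (1 rows):
parts.code | parts.name | parts.city
Y1 | bob | SEA
After SELECT (1 rows):
parts.city | parts.code
SEA | Y1
After ORDER BY (1 rows):
parts.city | parts.code
SEA | Y1

== RESULT ==
parts.city | parts.code
SEA | Y1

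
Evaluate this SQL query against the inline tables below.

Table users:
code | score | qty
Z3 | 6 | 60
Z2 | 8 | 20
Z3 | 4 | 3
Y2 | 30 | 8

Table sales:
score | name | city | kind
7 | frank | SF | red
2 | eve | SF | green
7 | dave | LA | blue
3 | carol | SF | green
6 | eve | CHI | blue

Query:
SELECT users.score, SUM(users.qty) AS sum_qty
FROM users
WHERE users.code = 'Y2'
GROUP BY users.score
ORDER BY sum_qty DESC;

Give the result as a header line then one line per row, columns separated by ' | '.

After WHERE (1 rows):
users.code | users.score | users.qty
Y2 | 30 | 8
After GROUP BY (1 rows):
users.score | sum_qty
30 | 8
After ORDER BY (1 rows):
users.score | sum_qty
30 | 8

== RESULT ==
users.score | sum_qty
30 | 8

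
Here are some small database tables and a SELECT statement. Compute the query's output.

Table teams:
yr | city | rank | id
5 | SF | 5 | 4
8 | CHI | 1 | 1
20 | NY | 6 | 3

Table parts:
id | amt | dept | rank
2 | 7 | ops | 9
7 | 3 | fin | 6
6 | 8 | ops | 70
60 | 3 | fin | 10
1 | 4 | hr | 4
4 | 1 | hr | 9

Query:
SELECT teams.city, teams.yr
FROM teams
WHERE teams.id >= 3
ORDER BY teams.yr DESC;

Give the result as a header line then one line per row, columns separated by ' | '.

== RESULT ==
teams.city | teams.yr
NY | 20
SF | 5

Derivation:
After WHERE (2 rows):
teams.yr | teams.city | teams.rank | teams.id
5 | SF | 5 | 4
20 | NY | 6 | 3
After SELECT (2 rows):
teams.city | teams.yr
SF | 5
NY | 20
After ORDER BY (2 rows):
teams.city | teams.yr
NY | 20
SF | 5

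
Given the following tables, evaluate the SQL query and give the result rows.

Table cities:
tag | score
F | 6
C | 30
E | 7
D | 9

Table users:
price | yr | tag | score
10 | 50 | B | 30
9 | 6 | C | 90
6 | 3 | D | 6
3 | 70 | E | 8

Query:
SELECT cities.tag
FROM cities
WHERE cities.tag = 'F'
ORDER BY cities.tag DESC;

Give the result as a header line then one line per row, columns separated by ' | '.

After WHERE (1 rows):
cities.tag | cities.score
F | 6
After SELECT (1 rows):
cities.tag
F
After ORDER BY (1 rows):
cities.tag
F

== RESULT ==
cities.tag
F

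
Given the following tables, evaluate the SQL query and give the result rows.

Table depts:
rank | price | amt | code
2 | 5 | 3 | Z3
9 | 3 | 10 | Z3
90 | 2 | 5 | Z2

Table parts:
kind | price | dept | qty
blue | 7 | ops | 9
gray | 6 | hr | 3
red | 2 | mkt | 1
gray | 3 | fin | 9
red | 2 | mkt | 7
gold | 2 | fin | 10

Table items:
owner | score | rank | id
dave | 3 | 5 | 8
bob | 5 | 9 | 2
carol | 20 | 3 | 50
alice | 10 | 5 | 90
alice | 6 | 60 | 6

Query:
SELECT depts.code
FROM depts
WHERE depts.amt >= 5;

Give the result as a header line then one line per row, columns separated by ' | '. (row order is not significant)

== RESULT ==
depts.code
Z3
Z2

Derivation:
After WHERE (2 rows):
depts.rank | depts.price | depts.amt | depts.code
9 | 3 | 10 | Z3
90 | 2 | 5 | Z2
After SELECT (2 rows):
depts.code
Z3
Z2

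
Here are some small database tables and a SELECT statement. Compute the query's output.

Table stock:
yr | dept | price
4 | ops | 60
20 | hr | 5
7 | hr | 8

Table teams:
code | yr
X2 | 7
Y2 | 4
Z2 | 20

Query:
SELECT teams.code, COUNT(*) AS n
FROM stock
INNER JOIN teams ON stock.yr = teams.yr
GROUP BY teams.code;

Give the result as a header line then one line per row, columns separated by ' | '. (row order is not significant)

== RESULT ==
teams.code | n
Y2 | 1
Z2 | 1
X2 | 1

Derivation:
After JOIN teams (3 rows):
stock.yr | stock.dept | stock.price | teams.code | teams.yr
4 | ops | 60 | Y2 | 4
20 | hr | 5 | Z2 | 20
7 | hr | 8 | X2 | 7
After GROUP BY (3 rows):
teams.code | n
Y2 | 1
Z2 | 1
X2 | 1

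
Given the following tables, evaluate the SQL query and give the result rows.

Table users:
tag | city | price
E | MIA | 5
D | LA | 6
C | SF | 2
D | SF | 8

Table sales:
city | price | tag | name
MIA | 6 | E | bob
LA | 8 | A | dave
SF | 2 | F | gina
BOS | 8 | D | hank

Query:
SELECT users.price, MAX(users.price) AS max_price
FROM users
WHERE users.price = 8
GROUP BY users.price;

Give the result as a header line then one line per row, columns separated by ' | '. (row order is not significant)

== RESULT ==
users.price | max_price
8 | 8

Derivation:
After WHERE (1 rows):
users.tag | users.city | users.price
D | SF | 8
After GROUP BY (1 rows):
users.price | max_price
8 | 8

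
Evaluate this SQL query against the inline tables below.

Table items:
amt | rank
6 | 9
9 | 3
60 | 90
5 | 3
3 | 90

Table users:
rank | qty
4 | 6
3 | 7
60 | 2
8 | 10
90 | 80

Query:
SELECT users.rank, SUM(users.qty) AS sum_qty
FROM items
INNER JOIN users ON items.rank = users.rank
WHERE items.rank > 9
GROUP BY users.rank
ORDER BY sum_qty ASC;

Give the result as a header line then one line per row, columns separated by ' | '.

After JOIN users (4 rows):
items.amt | items.rank | users.rank | users.qty
9 | 3 | 3 | 7
60 | 90 | 90 | 80
5 | 3 | 3 | 7
3 | 90 | 90 | 80
After WHERE (2 rows):
items.amt | items.rank | users.rank | users.qty
60 | 90 | 90 | 80
3 | 90 | 90 | 80
After GROUP BY (1 rows):
users.rank | sum_qty
90 | 160
After ORDER BY (1 rows):
users.rank | sum_qty
90 | 160

== RESULT ==
users.rank | sum_qty
90 | 160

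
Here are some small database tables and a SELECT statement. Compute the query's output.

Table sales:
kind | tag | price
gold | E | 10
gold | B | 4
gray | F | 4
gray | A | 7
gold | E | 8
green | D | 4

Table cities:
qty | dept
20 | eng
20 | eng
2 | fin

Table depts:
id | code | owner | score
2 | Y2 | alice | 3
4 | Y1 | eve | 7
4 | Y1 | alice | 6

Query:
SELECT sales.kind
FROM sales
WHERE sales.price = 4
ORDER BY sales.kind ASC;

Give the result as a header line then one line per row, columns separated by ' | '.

After WHERE (3 rows):
sales.kind | sales.tag | sales.price
gold | B | 4
gray | F | 4
green | D | 4
After SELECT (3 rows):
sales.kind
gold
gray
green
After ORDER BY (3 rows):
sales.kind
gold
gray
green

== RESULT ==
sales.kind
gold
gray
green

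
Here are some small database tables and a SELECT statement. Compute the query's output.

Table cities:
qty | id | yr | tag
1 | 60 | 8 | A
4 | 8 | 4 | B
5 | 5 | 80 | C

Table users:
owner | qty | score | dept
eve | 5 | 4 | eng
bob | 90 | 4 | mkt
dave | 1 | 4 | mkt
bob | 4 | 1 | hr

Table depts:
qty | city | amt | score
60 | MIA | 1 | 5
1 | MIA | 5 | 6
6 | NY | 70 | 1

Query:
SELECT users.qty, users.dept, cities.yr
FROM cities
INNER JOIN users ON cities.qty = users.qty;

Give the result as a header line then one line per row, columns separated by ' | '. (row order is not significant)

== RESULT ==
users.qty | users.dept | cities.yr
1 | mkt | 8
4 | hr | 4
5 | eng | 80

Derivation:
After JOIN users (3 rows):
cities.qty | cities.id | cities.yr | cities.tag | users.owner | users.qty | users.score | users.dept
1 | 60 | 8 | A | dave | 1 | 4 | mkt
4 | 8 | 4 | B | bob | 4 | 1 | hr
5 | 5 | 80 | C | eve | 5 | 4 | eng
After SELECT (3 rows):
users.qty | users.dept | cities.yr
1 | mkt | 8
4 | hr | 4
5 | eng | 80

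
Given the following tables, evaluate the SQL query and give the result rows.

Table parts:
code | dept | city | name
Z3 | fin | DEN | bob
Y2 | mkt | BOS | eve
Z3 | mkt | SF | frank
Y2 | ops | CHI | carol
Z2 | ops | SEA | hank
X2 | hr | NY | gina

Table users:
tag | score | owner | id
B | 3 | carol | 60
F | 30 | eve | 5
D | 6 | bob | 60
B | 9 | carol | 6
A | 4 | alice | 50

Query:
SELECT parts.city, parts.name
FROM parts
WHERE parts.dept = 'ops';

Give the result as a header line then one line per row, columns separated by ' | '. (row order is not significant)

== RESULT ==
parts.city | parts.name
CHI | carol
SEA | hank

Derivation:
After WHERE (2 rows):
parts.code | parts.dept | parts.city | parts.name
Y2 | ops | CHI | carol
Z2 | ops | SEA | hank
After SELECT (2 rows):
parts.city | parts.name
CHI | carol
SEA | hank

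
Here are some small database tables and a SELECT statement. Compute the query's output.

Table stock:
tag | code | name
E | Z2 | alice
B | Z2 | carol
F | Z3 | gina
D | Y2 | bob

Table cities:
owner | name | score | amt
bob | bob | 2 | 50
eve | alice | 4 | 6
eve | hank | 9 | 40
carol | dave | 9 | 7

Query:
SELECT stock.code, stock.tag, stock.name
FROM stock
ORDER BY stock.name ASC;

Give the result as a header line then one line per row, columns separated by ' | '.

After SELECT (4 rows):
stock.code | stock.tag | stock.name
Z2 | E | alice
Z2 | B | carol
Z3 | F | gina
Y2 | D | bob
After ORDER BY (4 rows):
stock.code | stock.tag | stock.name
Z2 | E | alice
Y2 | D | bob
Z2 | B | carol
Z3 | F | gina

== RESULT ==
stock.code | stock.tag | stock.name
Z2 | E | alice
Y2 | D | bob
Z2 | B | carol
Z3 | F | gina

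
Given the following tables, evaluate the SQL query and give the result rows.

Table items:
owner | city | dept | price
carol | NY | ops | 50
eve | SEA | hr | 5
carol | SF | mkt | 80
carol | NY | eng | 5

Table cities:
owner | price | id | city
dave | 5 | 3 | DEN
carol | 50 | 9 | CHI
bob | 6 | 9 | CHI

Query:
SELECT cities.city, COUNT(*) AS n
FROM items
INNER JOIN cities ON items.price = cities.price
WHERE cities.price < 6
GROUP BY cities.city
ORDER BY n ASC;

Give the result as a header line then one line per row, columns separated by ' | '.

After JOIN cities (3 rows):
items.owner | items.city | items.dept | items.price | cities.owner | cities.price | cities.id | cities.city
carol | NY | ops | 50 | carol | 50 | 9 | CHI
eve | SEA | hr | 5 | dave | 5 | 3 | DEN
carol | NY | eng | 5 | dave | 5 | 3 | DEN
After WHERE (2 rows):
items.owner | items.city | items.dept | items.price | cities.owner | cities.price | cities.id | cities.city
eve | SEA | hr | 5 | dave | 5 | 3 | DEN
carol | NY | eng | 5 | dave | 5 | 3 | DEN
After GROUP BY (1 rows):
cities.city | n
DEN | 2
After ORDER BY (1 rows):
cities.city | n
DEN | 2

== RESULT ==
cities.city | n
DEN | 2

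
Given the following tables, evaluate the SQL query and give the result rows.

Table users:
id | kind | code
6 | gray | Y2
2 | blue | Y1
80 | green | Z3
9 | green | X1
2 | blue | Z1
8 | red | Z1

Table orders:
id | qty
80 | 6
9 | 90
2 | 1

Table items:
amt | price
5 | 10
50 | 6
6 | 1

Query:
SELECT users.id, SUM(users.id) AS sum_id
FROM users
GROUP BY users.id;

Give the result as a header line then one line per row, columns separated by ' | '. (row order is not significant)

After GROUP BY (5 rows):
users.id | sum_id
6 | 6
2 | 4
80 | 80
9 | 9
8 | 8

== RESULT ==
users.id | sum_id
6 | 6
2 | 4
80 | 80
9 | 9
8 | 8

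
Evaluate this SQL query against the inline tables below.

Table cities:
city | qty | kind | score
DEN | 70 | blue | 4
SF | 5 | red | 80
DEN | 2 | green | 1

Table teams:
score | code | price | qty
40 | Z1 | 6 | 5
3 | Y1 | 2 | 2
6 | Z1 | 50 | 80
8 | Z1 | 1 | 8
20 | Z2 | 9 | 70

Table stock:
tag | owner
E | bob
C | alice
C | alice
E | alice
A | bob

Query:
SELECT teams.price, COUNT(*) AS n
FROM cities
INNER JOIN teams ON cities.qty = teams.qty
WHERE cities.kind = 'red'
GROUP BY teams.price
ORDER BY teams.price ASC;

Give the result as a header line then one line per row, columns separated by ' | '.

After JOIN teams (3 rows):
cities.city | cities.qty | cities.kind | cities.score | teams.score | teams.code | teams.price | teams.qty
DEN | 70 | blue | 4 | 20 | Z2 | 9 | 70
SF | 5 | red | 80 | 40 | Z1 | 6 | 5
DEN | 2 | green | 1 | 3 | Y1 | 2 | 2
After WHERE (1 rows):
cities.city | cities.qty | cities.kind | cities.score | teams.score | teams.code | teams.price | teams.qty
SF | 5 | red | 80 | 40 | Z1 | 6 | 5
After GROUP BY (1 rows):
teams.price | n
6 | 1
After ORDER BY (1 rows):
teams.price | n
6 | 1

== RESULT ==
teams.price | n
6 | 1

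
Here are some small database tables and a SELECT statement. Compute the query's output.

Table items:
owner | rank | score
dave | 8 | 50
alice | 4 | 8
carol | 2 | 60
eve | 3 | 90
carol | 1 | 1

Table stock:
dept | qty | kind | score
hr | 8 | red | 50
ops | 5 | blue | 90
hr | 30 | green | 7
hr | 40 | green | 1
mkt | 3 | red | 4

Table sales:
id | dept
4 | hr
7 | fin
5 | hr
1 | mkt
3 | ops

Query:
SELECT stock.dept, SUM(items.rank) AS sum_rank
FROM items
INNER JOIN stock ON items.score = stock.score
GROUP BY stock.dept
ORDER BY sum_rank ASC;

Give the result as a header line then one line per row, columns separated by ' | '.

== RESULT ==
stock.dept | sum_rank
ops | 3
hr | 9

Derivation:
After JOIN stock (3 rows):
items.owner | items.rank | items.score | stock.dept | stock.qty | stock.kind | stock.score
dave | 8 | 50 | hr | 8 | red | 50
eve | 3 | 90 | ops | 5 | blue | 90
carol | 1 | 1 | hr | 40 | green | 1
After GROUP BY (2 rows):
stock.dept | sum_rank
hr | 9
ops | 3
After ORDER BY (2 rows):
stock.dept | sum_rank
ops | 3
hr | 9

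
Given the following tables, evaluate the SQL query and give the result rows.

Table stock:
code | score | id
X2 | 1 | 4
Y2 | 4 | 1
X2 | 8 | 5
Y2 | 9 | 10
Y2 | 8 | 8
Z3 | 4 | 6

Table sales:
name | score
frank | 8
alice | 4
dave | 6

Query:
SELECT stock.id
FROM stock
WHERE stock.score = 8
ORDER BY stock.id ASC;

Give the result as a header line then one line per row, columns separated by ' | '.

After WHERE (2 rows):
stock.code | stock.score | stock.id
X2 | 8 | 5
Y2 | 8 | 8
After SELECT (2 rows):
stock.id
5
8
After ORDER BY (2 rows):
stock.id
5
8

== RESULT ==
stock.id
5
8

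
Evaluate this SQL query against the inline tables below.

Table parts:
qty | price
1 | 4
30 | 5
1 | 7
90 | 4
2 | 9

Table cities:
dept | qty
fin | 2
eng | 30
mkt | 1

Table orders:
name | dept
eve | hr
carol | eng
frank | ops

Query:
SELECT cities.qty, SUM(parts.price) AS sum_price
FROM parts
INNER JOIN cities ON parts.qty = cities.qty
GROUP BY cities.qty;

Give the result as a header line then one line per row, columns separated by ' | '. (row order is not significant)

After JOIN cities (4 rows):
parts.qty | parts.price | cities.dept | cities.qty
1 | 4 | mkt | 1
30 | 5 | eng | 30
1 | 7 | mkt | 1
2 | 9 | fin | 2
After GROUP BY (3 rows):
cities.qty | sum_price
1 | 11
30 | 5
2 | 9

== RESULT ==
cities.qty | sum_price
1 | 11
30 | 5
2 | 9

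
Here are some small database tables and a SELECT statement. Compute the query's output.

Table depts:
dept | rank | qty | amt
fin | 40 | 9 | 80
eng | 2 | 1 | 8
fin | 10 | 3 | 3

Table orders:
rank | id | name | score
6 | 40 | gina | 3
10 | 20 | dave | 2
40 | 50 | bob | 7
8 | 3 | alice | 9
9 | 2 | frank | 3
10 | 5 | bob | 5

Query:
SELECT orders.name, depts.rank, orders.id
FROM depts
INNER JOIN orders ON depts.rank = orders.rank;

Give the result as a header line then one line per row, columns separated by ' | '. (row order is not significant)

After JOIN orders (3 rows):
depts.dept | depts.rank | depts.qty | depts.amt | orders.rank | orders.id | orders.name | orders.score
fin | 40 | 9 | 80 | 40 | 50 | bob | 7
fin | 10 | 3 | 3 | 10 | 20 | dave | 2
fin | 10 | 3 | 3 | 10 | 5 | bob | 5
After SELECT (3 rows):
orders.name | depts.rank | orders.id
bob | 40 | 50
dave | 10 | 20
bob | 10 | 5

== RESULT ==
orders.name | depts.rank | orders.id
bob | 40 | 50
dave | 10 | 20
bob | 10 | 5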